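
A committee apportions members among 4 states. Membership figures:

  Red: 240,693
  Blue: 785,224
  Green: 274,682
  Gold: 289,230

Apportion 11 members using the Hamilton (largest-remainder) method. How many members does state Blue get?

5

Total 1589829; standard divisor 1589829/11 ≈ 144529.909.
Standard quotas: Red 1.6654, Blue 5.4330, Green 1.9005, Gold 2.0012.
Lower quotas: Red 1, Blue 5, Green 1, Gold 2 (sum 9, leaving 2 seats).
Remainders in descending order: Green 0.9005, Red 0.6654, Blue 0.4330, Gold 0.0012.
The surplus seats go to Green, Red.
Blue receives 5.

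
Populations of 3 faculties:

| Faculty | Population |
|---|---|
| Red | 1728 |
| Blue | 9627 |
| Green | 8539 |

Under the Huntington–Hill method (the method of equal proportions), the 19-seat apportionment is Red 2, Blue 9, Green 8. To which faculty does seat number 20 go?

Blue

Priority for the next seat is population ÷ (√(s·(s+1))).
Priorities: Red 705.453, Blue 1014.775, Green 1006.331.
Highest priority: Blue.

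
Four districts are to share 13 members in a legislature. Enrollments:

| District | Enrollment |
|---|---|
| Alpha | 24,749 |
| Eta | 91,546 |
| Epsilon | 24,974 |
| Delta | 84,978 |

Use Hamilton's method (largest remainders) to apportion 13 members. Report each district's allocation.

Total 226247; standard divisor 226247/13 ≈ 17403.615.
Standard quotas: Alpha 1.4221, Eta 5.2602, Epsilon 1.4350, Delta 4.8828.
Lower quotas: Alpha 1, Eta 5, Epsilon 1, Delta 4 (sum 11, leaving 2 seats).
Remainders in descending order: Delta 0.8828, Epsilon 0.4350, Alpha 0.4221, Eta 0.2602.
The surplus seats go to Delta, Epsilon.

Alpha 1, Eta 5, Epsilon 2, Delta 5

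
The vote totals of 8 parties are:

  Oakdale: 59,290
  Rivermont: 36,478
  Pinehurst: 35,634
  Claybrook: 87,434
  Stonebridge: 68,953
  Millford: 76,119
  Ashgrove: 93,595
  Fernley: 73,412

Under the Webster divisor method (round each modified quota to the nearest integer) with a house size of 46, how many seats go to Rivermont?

Standard divisor 530915/46 ≈ 11541.63; standard quotas: Oakdale 5.137, Rivermont 3.161, Pinehurst 3.087, Claybrook 7.576, Stonebridge 5.974, Millford 6.595, Ashgrove 8.109, Fernley 6.361.
Rounding to the nearest integer gives Oakdale 5, Rivermont 3, Pinehurst 3, Claybrook 8, Stonebridge 6, Millford 7, Ashgrove 8, Fernley 6 — total 46, matching the house size, so no adjustment is needed.
Rivermont receives 3.

3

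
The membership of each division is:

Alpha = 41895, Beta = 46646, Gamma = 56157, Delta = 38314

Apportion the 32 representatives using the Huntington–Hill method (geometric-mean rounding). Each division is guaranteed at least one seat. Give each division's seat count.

With divisor 5755: modified quotas Alpha 7.280, Beta 8.105, Gamma 9.758, Delta 6.658.
Geometric-mean thresholds: Alpha √(7·8)=7.483, Beta √(8·9)=8.485, Gamma √(9·10)=9.487, Delta √(6·7)=6.481.
Each quota rounded against its threshold gives Alpha 7, Beta 8, Gamma 10, Delta 7 (total 32).

Alpha=7; Beta=8; Gamma=10; Delta=7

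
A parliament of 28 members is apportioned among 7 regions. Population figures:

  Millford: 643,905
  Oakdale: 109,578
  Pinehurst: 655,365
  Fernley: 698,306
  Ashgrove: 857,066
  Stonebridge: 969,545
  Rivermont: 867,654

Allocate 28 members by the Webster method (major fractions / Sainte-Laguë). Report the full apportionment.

Millford: 4, Oakdale: 1, Pinehurst: 4, Fernley: 4, Ashgrove: 5, Stonebridge: 5, Rivermont: 5

Standard divisor 4801419/28 ≈ 171479.25; standard quotas: Millford 3.755, Oakdale 0.639, Pinehurst 3.822, Fernley 4.072, Ashgrove 4.998, Stonebridge 5.654, Rivermont 5.060.
Rounding to the nearest integer gives 4, 1, 4, 4, 5, 6, 5 = 29 seats, so the divisor must be adjusted.
With modified divisor 180100: modified quotas Millford 3.575, Oakdale 0.608, Pinehurst 3.639, Fernley 3.877, Ashgrove 4.759, Stonebridge 5.383, Rivermont 4.818.
Rounding to the nearest integer: Millford 4, Oakdale 1, Pinehurst 4, Fernley 4, Ashgrove 5, Stonebridge 5, Rivermont 5 (total 28).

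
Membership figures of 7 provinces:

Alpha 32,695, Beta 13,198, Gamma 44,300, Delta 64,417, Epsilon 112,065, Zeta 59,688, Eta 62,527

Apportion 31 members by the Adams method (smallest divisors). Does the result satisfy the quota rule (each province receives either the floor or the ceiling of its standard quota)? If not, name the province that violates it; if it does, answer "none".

none

Standard quotas: Alpha 2.606, Beta 1.052, Gamma 3.531, Delta 5.135, Epsilon 8.933, Zeta 4.758, Eta 4.984.
Adams allocation: Alpha 3, Beta 1, Gamma 4, Delta 5, Epsilon 8, Zeta 5, Eta 5.
Every allocation lies between the lower and upper quota.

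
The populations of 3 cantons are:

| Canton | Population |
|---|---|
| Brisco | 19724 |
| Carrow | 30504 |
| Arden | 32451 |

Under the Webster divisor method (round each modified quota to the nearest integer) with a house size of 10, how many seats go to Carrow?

4

Standard divisor 82679/10 ≈ 8267.9; standard quotas: Brisco 2.386, Carrow 3.689, Arden 3.925.
Rounding to the nearest integer gives Brisco 2, Carrow 4, Arden 4 — total 10, matching the house size, so no adjustment is needed.
Carrow receives 4.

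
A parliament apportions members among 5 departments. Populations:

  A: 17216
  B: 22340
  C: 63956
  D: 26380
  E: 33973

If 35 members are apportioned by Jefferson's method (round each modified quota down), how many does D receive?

Standard divisor 163865/35 ≈ 4681.857; standard quotas: A 3.677, B 4.772, C 13.660, D 5.635, E 7.256.
Rounding down gives 3, 4, 13, 5, 7 = 32 seats, so the divisor must be adjusted.
With modified divisor 4350: modified quotas A 3.958, B 5.136, C 14.703, D 6.064, E 7.810.
Rounding down: A 3, B 5, C 14, D 6, E 7 (total 35).
D receives 6.

6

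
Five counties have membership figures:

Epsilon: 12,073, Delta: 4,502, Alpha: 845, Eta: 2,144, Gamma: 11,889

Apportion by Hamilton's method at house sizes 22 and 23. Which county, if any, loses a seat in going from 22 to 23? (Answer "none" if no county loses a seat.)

At 22 seats: Epsilon 8, Delta 3, Alpha 1, Eta 2, Gamma 8.
At 23 seats: Epsilon 9, Delta 3, Alpha 1, Eta 1, Gamma 9.
Eta drops from 2 to 1.

Eta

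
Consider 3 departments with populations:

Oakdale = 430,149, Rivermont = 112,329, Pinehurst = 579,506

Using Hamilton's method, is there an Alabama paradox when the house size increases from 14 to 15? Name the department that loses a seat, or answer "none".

Rivermont

At 14 seats: Oakdale 5, Rivermont 2, Pinehurst 7.
At 15 seats: Oakdale 6, Rivermont 1, Pinehurst 8.
Rivermont drops from 2 to 1.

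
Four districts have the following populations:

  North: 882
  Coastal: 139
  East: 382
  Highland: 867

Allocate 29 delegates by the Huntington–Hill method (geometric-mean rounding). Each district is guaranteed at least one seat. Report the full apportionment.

North 11; Coastal 2; East 5; Highland 11

With divisor 80: modified quotas North 11.025, Coastal 1.738, East 4.775, Highland 10.838.
Geometric-mean thresholds: North √(11·12)=11.489, Coastal √(1·2)=1.414, East √(4·5)=4.472, Highland √(10·11)=10.488.
Each quota rounded against its threshold gives North 11, Coastal 2, East 5, Highland 11 (total 29).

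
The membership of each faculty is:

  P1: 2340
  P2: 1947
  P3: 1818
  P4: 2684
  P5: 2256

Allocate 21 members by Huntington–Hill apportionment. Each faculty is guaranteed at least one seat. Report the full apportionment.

With divisor 524: modified quotas P1 4.466, P2 3.716, P3 3.469, P4 5.122, P5 4.305.
Geometric-mean thresholds: P1 √(4·5)=4.472, P2 √(3·4)=3.464, P3 √(3·4)=3.464, P4 √(5·6)=5.477, P5 √(4·5)=4.472.
Each quota rounded against its threshold gives P1 4, P2 4, P3 4, P4 5, P5 4 (total 21).

P1 4, P2 4, P3 4, P4 5, P5 4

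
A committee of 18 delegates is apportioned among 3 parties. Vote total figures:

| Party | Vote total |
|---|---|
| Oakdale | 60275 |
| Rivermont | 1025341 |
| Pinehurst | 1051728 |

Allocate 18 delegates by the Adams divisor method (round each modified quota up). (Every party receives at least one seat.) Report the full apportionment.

Standard divisor 2137344/18 ≈ 118741.333; standard quotas: Oakdale 0.508, Rivermont 8.635, Pinehurst 8.857.
Rounding up gives 1, 9, 9 = 19 seats, so the divisor must be adjusted.
With modified divisor 129800: modified quotas Oakdale 0.464, Rivermont 7.899, Pinehurst 8.103.
Rounding up: Oakdale 1, Rivermont 8, Pinehurst 9 (total 18).

Oakdale=1, Rivermont=8, Pinehurst=9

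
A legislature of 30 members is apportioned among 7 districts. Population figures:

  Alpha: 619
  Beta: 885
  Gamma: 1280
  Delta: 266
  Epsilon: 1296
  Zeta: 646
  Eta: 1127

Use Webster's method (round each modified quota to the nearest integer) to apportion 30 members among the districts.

Standard divisor 6119/30 ≈ 203.967; standard quotas: Alpha 3.035, Beta 4.339, Gamma 6.276, Delta 1.304, Epsilon 6.354, Zeta 3.167, Eta 5.525.
Rounding to the nearest integer gives 3, 4, 6, 1, 6, 3, 6 = 29 seats, so the divisor must be adjusted.
With modified divisor 198: modified quotas Alpha 3.126, Beta 4.470, Gamma 6.465, Delta 1.343, Epsilon 6.545, Zeta 3.263, Eta 5.692.
Rounding to the nearest integer: Alpha 3, Beta 4, Gamma 6, Delta 1, Epsilon 7, Zeta 3, Eta 6 (total 30).

Alpha 3, Beta 4, Gamma 6, Delta 1, Epsilon 7, Zeta 3, Eta 6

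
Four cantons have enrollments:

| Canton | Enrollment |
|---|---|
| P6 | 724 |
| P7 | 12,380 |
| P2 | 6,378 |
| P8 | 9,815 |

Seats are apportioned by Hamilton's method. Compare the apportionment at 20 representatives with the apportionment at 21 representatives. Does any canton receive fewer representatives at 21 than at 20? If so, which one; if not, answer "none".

P6

At 20 seats: P6 1, P7 8, P2 4, P8 7.
At 21 seats: P6 0, P7 9, P2 5, P8 7.
P6 drops from 1 to 0.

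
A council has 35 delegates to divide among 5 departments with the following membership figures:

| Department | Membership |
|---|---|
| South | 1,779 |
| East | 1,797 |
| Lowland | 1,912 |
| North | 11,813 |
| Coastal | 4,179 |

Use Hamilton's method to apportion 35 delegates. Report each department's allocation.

South 3; East 3; Lowland 3; North 19; Coastal 7

Total 21480; standard divisor 21480/35 ≈ 613.714.
Standard quotas: South 2.8987, East 2.9281, Lowland 3.1155, North 19.2484, Coastal 6.8094.
Lower quotas: South 2, East 2, Lowland 3, North 19, Coastal 6 (sum 32, leaving 3 seats).
Remainders in descending order: East 0.9281, South 0.8987, Coastal 0.8094, North 0.2484, Lowland 0.1155.
The surplus seats go to East, South, Coastal.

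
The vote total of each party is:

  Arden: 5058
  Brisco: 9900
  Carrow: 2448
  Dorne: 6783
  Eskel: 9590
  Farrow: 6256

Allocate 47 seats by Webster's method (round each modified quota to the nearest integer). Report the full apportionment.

Standard divisor 40035/47 ≈ 851.809; standard quotas: Arden 5.938, Brisco 11.622, Carrow 2.874, Dorne 7.963, Eskel 11.258, Farrow 7.344.
Rounding to the nearest integer gives Arden 6, Brisco 12, Carrow 3, Dorne 8, Eskel 11, Farrow 7 — total 47, matching the house size, so no adjustment is needed.

Arden 6; Brisco 12; Carrow 3; Dorne 8; Eskel 11; Farrow 7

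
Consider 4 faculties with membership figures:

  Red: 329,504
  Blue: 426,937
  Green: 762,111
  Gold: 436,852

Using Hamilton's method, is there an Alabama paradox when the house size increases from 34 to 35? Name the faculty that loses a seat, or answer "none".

none

At 34 seats: Red 6, Blue 7, Green 13, Gold 8.
At 35 seats: Red 6, Blue 8, Green 13, Gold 8.
No faculty's allocation decreased.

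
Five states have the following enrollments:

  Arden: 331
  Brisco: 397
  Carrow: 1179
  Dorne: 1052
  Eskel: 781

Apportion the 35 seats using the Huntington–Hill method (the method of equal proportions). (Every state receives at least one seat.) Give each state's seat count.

Arden=3, Brisco=4, Carrow=11, Dorne=10, Eskel=7

With divisor 108: modified quotas Arden 3.065, Brisco 3.676, Carrow 10.917, Dorne 9.741, Eskel 7.231.
Geometric-mean thresholds: Arden √(3·4)=3.464, Brisco √(3·4)=3.464, Carrow √(10·11)=10.488, Dorne √(9·10)=9.487, Eskel √(7·8)=7.483.
Each quota rounded against its threshold gives Arden 3, Brisco 4, Carrow 11, Dorne 10, Eskel 7 (total 35).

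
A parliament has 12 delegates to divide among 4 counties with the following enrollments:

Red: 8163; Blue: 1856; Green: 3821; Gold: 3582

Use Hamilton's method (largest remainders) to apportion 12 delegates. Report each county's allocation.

Red 6, Blue 1, Green 3, Gold 2

Standard divisor: 17422 ÷ 12 ≈ 1451.833.
Standard quotas: Red 5.6225, Blue 1.2784, Green 2.6318, Gold 2.4672.
Lower quotas: Red 5, Blue 1, Green 2, Gold 2 (sum 10, leaving 2 seats).
Remainders in descending order: Green 0.6318, Red 0.6225, Gold 0.4672, Blue 0.2784.
Largest remainders: Green, Red receive the extra seats.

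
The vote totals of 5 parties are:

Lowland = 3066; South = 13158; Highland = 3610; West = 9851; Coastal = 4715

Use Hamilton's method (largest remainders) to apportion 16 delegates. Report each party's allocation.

Lowland 1, South 6, Highland 2, West 5, Coastal 2

The standard divisor is 34400/16 = 2150.
Standard quotas: Lowland 1.4260, South 6.1200, Highland 1.6791, West 4.5819, Coastal 2.1930.
Lower quotas: Lowland 1, South 6, Highland 1, West 4, Coastal 2 (sum 14, leaving 2 seats).
Remainders in descending order: Highland 0.6791, West 0.5819, Lowland 0.4260, Coastal 0.1930, South 0.1200.
Largest remainders: Highland, West receive the extra seats.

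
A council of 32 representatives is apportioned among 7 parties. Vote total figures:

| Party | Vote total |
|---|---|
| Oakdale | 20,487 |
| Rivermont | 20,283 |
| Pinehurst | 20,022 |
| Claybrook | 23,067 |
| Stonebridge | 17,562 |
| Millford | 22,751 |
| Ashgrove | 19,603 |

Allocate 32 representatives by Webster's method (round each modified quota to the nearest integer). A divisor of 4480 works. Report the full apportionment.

With modified divisor 4480: modified quotas Oakdale 4.573, Rivermont 4.527, Pinehurst 4.469, Claybrook 5.149, Stonebridge 3.920, Millford 5.078, Ashgrove 4.376.
Rounding to the nearest integer: Oakdale 5, Rivermont 5, Pinehurst 4, Claybrook 5, Stonebridge 4, Millford 5, Ashgrove 4 (total 32).

Oakdale: 5; Rivermont: 5; Pinehurst: 4; Claybrook: 5; Stonebridge: 4; Millford: 5; Ashgrove: 4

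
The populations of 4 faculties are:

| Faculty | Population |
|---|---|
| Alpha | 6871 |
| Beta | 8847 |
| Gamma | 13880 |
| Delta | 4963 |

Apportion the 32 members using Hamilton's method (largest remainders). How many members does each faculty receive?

Alpha 6; Beta 8; Gamma 13; Delta 5

Standard divisor: 34561 ÷ 32 ≈ 1080.031.
Standard quotas: Alpha 6.3619, Beta 8.1914, Gamma 12.8515, Delta 4.5952.
Lower quotas: Alpha 6, Beta 8, Gamma 12, Delta 4 (sum 30, leaving 2 seats).
Remainders in descending order: Gamma 0.8515, Delta 0.5952, Alpha 0.3619, Beta 0.1914.
Largest remainders: Gamma, Delta receive the extra seats.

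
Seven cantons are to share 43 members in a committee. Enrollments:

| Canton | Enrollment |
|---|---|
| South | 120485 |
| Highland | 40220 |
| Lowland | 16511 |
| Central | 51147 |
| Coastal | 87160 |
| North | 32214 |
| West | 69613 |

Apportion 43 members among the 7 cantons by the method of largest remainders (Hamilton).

Standard divisor: 417350 ÷ 43 ≈ 9705.814.
Standard quotas: South 12.4137, Highland 4.1439, Lowland 1.7011, Central 5.2697, Coastal 8.9802, North 3.3190, West 7.1723.
Lower quotas: South 12, Highland 4, Lowland 1, Central 5, Coastal 8, North 3, West 7 (sum 40, leaving 3 seats).
Remainders in descending order: Coastal 0.9802, Lowland 0.7011, South 0.4137, North 0.3190, Central 0.2697, West 0.1723, Highland 0.1439.
The surplus seats go to Coastal, Lowland, South.

South 13, Highland 4, Lowland 2, Central 5, Coastal 9, North 3, West 7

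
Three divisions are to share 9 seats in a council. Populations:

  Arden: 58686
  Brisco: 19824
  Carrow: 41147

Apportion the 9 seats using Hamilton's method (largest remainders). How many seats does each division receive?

Arden 4, Brisco 2, Carrow 3

Total 119657; standard divisor 119657/9 ≈ 13295.222.
Standard quotas: Arden 4.4141, Brisco 1.4911, Carrow 3.0949.
Lower quotas: Arden 4, Brisco 1, Carrow 3 (sum 8, leaving 1 seat).
Remainders in descending order: Brisco 0.4911, Arden 0.4141, Carrow 0.0949.
The surplus seat goes to Brisco.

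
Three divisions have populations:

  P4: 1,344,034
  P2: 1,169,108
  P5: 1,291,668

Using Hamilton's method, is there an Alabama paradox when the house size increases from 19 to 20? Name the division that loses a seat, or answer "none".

At 19 seats: P4 7, P2 6, P5 6.
At 20 seats: P4 7, P2 6, P5 7.
No division's allocation decreased.

none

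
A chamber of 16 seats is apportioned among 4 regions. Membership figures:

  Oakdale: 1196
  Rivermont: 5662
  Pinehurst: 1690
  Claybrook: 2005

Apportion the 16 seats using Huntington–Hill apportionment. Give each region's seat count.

Oakdale 2, Rivermont 8, Pinehurst 3, Claybrook 3

With divisor 679: modified quotas Oakdale 1.761, Rivermont 8.339, Pinehurst 2.489, Claybrook 2.953.
Geometric-mean thresholds: Oakdale √(1·2)=1.414, Rivermont √(8·9)=8.485, Pinehurst √(2·3)=2.449, Claybrook √(2·3)=2.449.
Each quota rounded against its threshold gives Oakdale 2, Rivermont 8, Pinehurst 3, Claybrook 3 (total 16).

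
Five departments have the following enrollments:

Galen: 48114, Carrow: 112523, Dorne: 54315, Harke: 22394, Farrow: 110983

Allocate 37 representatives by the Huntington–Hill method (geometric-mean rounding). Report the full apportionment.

With divisor 9401: modified quotas Galen 5.118, Carrow 11.969, Dorne 5.778, Harke 2.382, Farrow 11.805.
Geometric-mean thresholds: Galen √(5·6)=5.477, Carrow √(11·12)=11.489, Dorne √(5·6)=5.477, Harke √(2·3)=2.449, Farrow √(11·12)=11.489.
Each quota rounded against its threshold gives Galen 5, Carrow 12, Dorne 6, Harke 2, Farrow 12 (total 37).

Galen 5, Carrow 12, Dorne 6, Harke 2, Farrow 12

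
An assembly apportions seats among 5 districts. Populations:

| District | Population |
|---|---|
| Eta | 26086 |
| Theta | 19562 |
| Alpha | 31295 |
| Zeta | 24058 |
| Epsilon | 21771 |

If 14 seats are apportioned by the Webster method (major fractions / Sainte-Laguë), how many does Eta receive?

Standard divisor 122772/14 ≈ 8769.429; standard quotas: Eta 2.975, Theta 2.231, Alpha 3.569, Zeta 2.743, Epsilon 2.483.
Rounding to the nearest integer gives Eta 3, Theta 2, Alpha 4, Zeta 3, Epsilon 2 — total 14, matching the house size, so no adjustment is needed.
Eta receives 3.

3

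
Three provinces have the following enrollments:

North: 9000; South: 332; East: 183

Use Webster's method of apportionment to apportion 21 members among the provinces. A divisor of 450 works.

North 20, South 1, East 0

With modified divisor 450: modified quotas North 20.000, South 0.738, East 0.407.
Rounding to the nearest integer: North 20, South 1, East 0 (total 21).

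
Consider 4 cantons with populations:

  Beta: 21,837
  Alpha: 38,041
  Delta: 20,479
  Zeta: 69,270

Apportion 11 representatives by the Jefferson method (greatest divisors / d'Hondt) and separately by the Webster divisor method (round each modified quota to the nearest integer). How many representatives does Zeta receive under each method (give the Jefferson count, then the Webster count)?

Jefferson: Beta 1, Alpha 3, Delta 1, Zeta 6.
Webster: Beta 2, Alpha 3, Delta 1, Zeta 5.
Zeta gets 6 under Jefferson and 5 under Webster.

6 and 5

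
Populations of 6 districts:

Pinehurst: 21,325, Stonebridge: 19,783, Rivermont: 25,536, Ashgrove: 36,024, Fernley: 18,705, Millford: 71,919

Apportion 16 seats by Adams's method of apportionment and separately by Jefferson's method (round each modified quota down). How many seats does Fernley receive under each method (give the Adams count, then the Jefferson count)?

2 and 1

Adams: Pinehurst 2, Stonebridge 2, Rivermont 2, Ashgrove 3, Fernley 2, Millford 5.
Jefferson: Pinehurst 2, Stonebridge 1, Rivermont 2, Ashgrove 3, Fernley 1, Millford 7.
Fernley gets 2 under Adams and 1 under Jefferson.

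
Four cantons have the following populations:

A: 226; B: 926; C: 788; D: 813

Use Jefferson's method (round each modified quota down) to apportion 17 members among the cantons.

A 1; B 6; C 5; D 5

Standard divisor 2753/17 ≈ 161.941; standard quotas: A 1.396, B 5.718, C 4.866, D 5.020.
Rounding down gives 1, 5, 4, 5 = 15 seats, so the divisor must be adjusted.
With modified divisor 140: modified quotas A 1.614, B 6.614, C 5.629, D 5.807.
Rounding down: A 1, B 6, C 5, D 5 (total 17).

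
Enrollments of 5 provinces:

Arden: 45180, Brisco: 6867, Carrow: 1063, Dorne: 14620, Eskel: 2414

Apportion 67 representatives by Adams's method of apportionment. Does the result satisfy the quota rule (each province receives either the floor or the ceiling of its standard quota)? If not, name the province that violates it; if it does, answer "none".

Standard quotas: Arden 43.155, Brisco 6.559, Carrow 1.015, Dorne 13.965, Eskel 2.306.
Adams allocation: Arden 42, Brisco 7, Carrow 1, Dorne 14, Eskel 3.
Arden has quota 43.155 (lower 43, upper 44) but receives 42 — outside the quota interval.

Arden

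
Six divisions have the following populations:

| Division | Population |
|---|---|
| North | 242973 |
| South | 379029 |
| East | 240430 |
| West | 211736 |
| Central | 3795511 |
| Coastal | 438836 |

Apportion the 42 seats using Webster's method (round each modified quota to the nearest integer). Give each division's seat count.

North 2; South 3; East 2; West 2; Central 30; Coastal 3

Standard divisor 5308515/42 ≈ 126393.214; standard quotas: North 1.922, South 2.999, East 1.902, West 1.675, Central 30.029, Coastal 3.472.
Rounding to the nearest integer gives North 2, South 3, East 2, West 2, Central 30, Coastal 3 — total 42, matching the house size, so no adjustment is needed.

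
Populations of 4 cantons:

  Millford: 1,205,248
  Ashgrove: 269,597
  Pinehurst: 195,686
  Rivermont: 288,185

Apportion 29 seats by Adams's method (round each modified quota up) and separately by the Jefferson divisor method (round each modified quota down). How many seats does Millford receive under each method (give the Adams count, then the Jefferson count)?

Adams: Millford 17, Ashgrove 4, Pinehurst 3, Rivermont 5.
Jefferson: Millford 18, Ashgrove 4, Pinehurst 3, Rivermont 4.
Millford gets 17 under Adams and 18 under Jefferson.

17 and 18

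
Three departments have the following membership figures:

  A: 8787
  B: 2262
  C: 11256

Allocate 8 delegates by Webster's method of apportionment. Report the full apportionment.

Standard divisor 22305/8 ≈ 2788.125; standard quotas: A 3.152, B 0.811, C 4.037.
Rounding to the nearest integer gives A 3, B 1, C 4 — total 8, matching the house size, so no adjustment is needed.

A: 3; B: 1; C: 4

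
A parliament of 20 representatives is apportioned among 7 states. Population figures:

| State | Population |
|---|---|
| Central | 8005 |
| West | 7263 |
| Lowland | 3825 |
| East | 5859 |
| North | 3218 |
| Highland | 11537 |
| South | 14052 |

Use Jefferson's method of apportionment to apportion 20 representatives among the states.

Standard divisor 53759/20 ≈ 2687.95; standard quotas: Central 2.978, West 2.702, Lowland 1.423, East 2.180, North 1.197, Highland 4.292, South 5.228.
Rounding down gives 2, 2, 1, 2, 1, 4, 5 = 17 seats, so the divisor must be adjusted.
With modified divisor 2320: modified quotas Central 3.450, West 3.131, Lowland 1.649, East 2.525, North 1.387, Highland 4.973, South 6.057.
Rounding down: Central 3, West 3, Lowland 1, East 2, North 1, Highland 4, South 6 (total 20).

Central 3; West 3; Lowland 1; East 2; North 1; Highland 4; South 6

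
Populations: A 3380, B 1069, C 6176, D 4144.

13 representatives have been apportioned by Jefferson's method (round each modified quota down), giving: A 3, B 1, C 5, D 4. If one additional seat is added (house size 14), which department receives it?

Priority for the next seat is population ÷ (current seats + 1).
Priorities: A 845.000, B 534.500, C 1029.333, D 828.800.
Highest priority: C.

C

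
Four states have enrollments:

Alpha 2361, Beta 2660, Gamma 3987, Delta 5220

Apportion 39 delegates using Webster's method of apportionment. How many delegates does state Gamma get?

Standard divisor 14228/39 ≈ 364.821; standard quotas: Alpha 6.472, Beta 7.291, Gamma 10.929, Delta 14.308.
Rounding to the nearest integer gives 6, 7, 11, 14 = 38 seats, so the divisor must be adjusted.
With modified divisor 362: modified quotas Alpha 6.522, Beta 7.348, Gamma 11.014, Delta 14.420.
Rounding to the nearest integer: Alpha 7, Beta 7, Gamma 11, Delta 14 (total 39).
Gamma receives 11.

11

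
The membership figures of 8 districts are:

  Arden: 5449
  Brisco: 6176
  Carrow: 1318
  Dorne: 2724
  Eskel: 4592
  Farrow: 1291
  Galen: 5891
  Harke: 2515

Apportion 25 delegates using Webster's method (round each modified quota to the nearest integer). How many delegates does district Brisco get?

Standard divisor 29956/25 ≈ 1198.24; standard quotas: Arden 4.548, Brisco 5.154, Carrow 1.100, Dorne 2.273, Eskel 3.832, Farrow 1.077, Galen 4.916, Harke 2.099.
Rounding to the nearest integer gives Arden 5, Brisco 5, Carrow 1, Dorne 2, Eskel 4, Farrow 1, Galen 5, Harke 2 — total 25, matching the house size, so no adjustment is needed.
Brisco receives 5.

5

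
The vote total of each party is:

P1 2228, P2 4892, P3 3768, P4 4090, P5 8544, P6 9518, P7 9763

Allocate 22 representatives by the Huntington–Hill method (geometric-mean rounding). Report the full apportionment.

P1: 1, P2: 3, P3: 2, P4: 2, P5: 4, P6: 5, P7: 5

With divisor 1954: modified quotas P1 1.140, P2 2.504, P3 1.928, P4 2.093, P5 4.373, P6 4.871, P7 4.996.
Geometric-mean thresholds: P1 √(1·2)=1.414, P2 √(2·3)=2.449, P3 √(1·2)=1.414, P4 √(2·3)=2.449, P5 √(4·5)=4.472, P6 √(4·5)=4.472, P7 √(4·5)=4.472.
Each quota rounded against its threshold gives P1 1, P2 3, P3 2, P4 2, P5 4, P6 5, P7 5 (total 22).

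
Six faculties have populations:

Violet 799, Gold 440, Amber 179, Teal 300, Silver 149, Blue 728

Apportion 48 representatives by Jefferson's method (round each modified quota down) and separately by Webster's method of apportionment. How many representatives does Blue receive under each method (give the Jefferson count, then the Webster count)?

Jefferson: Violet 15, Gold 8, Amber 3, Teal 6, Silver 2, Blue 14.
Webster: Violet 15, Gold 8, Amber 3, Teal 6, Silver 3, Blue 13.
Blue gets 14 under Jefferson and 13 under Webster.

14 and 13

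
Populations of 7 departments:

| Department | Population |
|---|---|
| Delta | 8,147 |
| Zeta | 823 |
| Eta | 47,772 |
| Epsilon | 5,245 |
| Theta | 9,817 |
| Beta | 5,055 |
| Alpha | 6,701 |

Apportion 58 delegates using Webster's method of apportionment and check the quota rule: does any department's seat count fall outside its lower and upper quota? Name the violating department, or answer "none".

Eta

Standard quotas: Delta 5.655, Zeta 0.571, Eta 33.159, Epsilon 3.641, Theta 6.814, Beta 3.509, Alpha 4.651.
Webster allocation: Delta 6, Zeta 1, Eta 32, Epsilon 4, Theta 7, Beta 3, Alpha 5.
Eta has quota 33.159 (lower 33, upper 34) but receives 32 — outside the quota interval.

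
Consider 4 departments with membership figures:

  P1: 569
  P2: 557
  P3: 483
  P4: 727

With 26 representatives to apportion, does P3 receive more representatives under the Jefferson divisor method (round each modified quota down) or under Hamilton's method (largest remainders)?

Hamilton

Jefferson: P1 7, P2 6, P3 5, P4 8.
Hamilton: P1 6, P2 6, P3 6, P4 8.
P3 gets 5 under Jefferson and 6 under Hamilton.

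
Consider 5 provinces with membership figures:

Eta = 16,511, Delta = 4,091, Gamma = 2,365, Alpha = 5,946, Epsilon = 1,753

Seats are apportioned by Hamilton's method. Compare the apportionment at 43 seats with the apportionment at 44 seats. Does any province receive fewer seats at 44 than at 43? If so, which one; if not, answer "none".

Epsilon

At 43 seats: Eta 23, Delta 6, Gamma 3, Alpha 8, Epsilon 3.
At 44 seats: Eta 24, Delta 6, Gamma 3, Alpha 9, Epsilon 2.
Epsilon drops from 3 to 2.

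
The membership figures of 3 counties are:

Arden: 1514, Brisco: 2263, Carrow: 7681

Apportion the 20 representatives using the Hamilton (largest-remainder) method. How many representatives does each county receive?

Total 11458; standard divisor 11458/20 ≈ 572.9.
Standard quotas: Arden 2.6427, Brisco 3.9501, Carrow 13.4072.
Lower quotas: Arden 2, Brisco 3, Carrow 13 (sum 18, leaving 2 seats).
Remainders in descending order: Brisco 0.9501, Arden 0.6427, Carrow 0.4072.
Largest remainders: Brisco, Arden receive the extra seats.

Arden=3, Brisco=4, Carrow=13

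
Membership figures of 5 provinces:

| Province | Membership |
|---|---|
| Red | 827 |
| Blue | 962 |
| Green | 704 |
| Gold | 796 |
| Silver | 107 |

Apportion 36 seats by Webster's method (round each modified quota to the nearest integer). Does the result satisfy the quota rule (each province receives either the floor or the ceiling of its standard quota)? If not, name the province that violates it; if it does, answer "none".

Standard quotas: Red 8.767, Blue 10.198, Green 7.463, Gold 8.438, Silver 1.134.
Webster allocation: Red 9, Blue 10, Green 8, Gold 8, Silver 1.
Every allocation lies between the lower and upper quota.

none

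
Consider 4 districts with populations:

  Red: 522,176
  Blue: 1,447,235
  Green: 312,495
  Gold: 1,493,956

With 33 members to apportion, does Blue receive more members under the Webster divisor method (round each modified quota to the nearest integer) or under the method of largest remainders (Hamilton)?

Webster: Red 5, Blue 12, Green 3, Gold 13.
Hamilton: Red 4, Blue 13, Green 3, Gold 13.
Blue gets 12 under Webster and 13 under Hamilton.

Hamilton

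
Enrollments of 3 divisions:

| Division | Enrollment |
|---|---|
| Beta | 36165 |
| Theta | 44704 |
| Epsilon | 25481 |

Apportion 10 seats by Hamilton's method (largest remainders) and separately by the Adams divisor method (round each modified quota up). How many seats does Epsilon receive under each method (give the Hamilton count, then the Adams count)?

Hamilton: Beta 4, Theta 4, Epsilon 2.
Adams: Beta 3, Theta 4, Epsilon 3.
Epsilon gets 2 under Hamilton and 3 under Adams.

2 and 3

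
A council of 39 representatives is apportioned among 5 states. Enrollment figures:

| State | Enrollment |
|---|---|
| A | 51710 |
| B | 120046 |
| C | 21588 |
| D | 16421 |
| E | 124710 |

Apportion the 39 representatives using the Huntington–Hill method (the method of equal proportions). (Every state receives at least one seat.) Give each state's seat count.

With divisor 8710: modified quotas A 5.937, B 13.783, C 2.479, D 1.885, E 14.318.
Geometric-mean thresholds: A √(5·6)=5.477, B √(13·14)=13.491, C √(2·3)=2.449, D √(1·2)=1.414, E √(14·15)=14.491.
Each quota rounded against its threshold gives A 6, B 14, C 3, D 2, E 14 (total 39).

A=6, B=14, C=3, D=2, E=14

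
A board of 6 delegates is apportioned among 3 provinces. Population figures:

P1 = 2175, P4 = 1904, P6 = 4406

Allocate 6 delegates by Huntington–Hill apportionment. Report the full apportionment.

P1: 2; P4: 1; P6: 3

With divisor 1442: modified quotas P1 1.508, P4 1.320, P6 3.055.
Geometric-mean thresholds: P1 √(1·2)=1.414, P4 √(1·2)=1.414, P6 √(3·4)=3.464.
Each quota rounded against its threshold gives P1 2, P4 1, P6 3 (total 6).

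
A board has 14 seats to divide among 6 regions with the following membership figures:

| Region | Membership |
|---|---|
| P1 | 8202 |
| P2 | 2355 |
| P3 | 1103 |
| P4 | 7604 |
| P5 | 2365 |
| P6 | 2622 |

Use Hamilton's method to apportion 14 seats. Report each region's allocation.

P1 5, P2 1, P3 1, P4 4, P5 1, P6 2

Standard divisor: 24251 ÷ 14 ≈ 1732.214.
Standard quotas: P1 4.7350, P2 1.3595, P3 0.6368, P4 4.3898, P5 1.3653, P6 1.5137.
Lower quotas: P1 4, P2 1, P3 0, P4 4, P5 1, P6 1 (sum 11, leaving 3 seats).
Remainders in descending order: P1 0.7350, P3 0.6368, P6 0.5137, P4 0.3898, P5 0.3653, P2 0.3595.
Largest remainders: P1, P3, P6 receive the extra seats.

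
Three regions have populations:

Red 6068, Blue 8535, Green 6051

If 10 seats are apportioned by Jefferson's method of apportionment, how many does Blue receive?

4

Standard divisor 20654/10 ≈ 2065.4; standard quotas: Red 2.938, Blue 4.132, Green 2.930.
Rounding down gives 2, 4, 2 = 8 seats, so the divisor must be adjusted.
With modified divisor 1900: modified quotas Red 3.194, Blue 4.492, Green 3.185.
Rounding down: Red 3, Blue 4, Green 3 (total 10).
Blue receives 4.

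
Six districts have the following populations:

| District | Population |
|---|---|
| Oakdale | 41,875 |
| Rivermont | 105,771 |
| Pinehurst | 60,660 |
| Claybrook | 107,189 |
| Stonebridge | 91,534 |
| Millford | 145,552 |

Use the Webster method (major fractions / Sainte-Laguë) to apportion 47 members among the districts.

Oakdale 4, Rivermont 9, Pinehurst 5, Claybrook 9, Stonebridge 8, Millford 12

Standard divisor 552581/47 ≈ 11757.043; standard quotas: Oakdale 3.562, Rivermont 8.996, Pinehurst 5.159, Claybrook 9.117, Stonebridge 7.785, Millford 12.380.
Rounding to the nearest integer gives Oakdale 4, Rivermont 9, Pinehurst 5, Claybrook 9, Stonebridge 8, Millford 12 — total 47, matching the house size, so no adjustment is needed.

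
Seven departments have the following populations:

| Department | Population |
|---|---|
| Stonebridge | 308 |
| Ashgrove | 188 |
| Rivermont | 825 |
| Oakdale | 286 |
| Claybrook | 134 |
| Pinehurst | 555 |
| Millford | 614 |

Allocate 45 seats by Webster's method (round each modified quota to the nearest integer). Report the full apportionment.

Standard divisor 2910/45 ≈ 64.667; standard quotas: Stonebridge 4.763, Ashgrove 2.907, Rivermont 12.758, Oakdale 4.423, Claybrook 2.072, Pinehurst 8.582, Millford 9.495.
Rounding to the nearest integer gives Stonebridge 5, Ashgrove 3, Rivermont 13, Oakdale 4, Claybrook 2, Pinehurst 9, Millford 9 — total 45, matching the house size, so no adjustment is needed.

Stonebridge 5, Ashgrove 3, Rivermont 13, Oakdale 4, Claybrook 2, Pinehurst 9, Millford 9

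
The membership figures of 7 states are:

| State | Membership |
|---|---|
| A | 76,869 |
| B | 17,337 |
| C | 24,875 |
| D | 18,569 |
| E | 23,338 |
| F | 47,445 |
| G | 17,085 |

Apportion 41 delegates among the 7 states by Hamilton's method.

Total 225518; standard divisor 225518/41 ≈ 5500.439.
Standard quotas: A 13.9751, B 3.1519, C 4.5224, D 3.3759, E 4.2429, F 8.6257, G 3.1061.
Lower quotas: A 13, B 3, C 4, D 3, E 4, F 8, G 3 (sum 38, leaving 3 seats).
Remainders in descending order: A 0.9751, F 0.6257, C 0.5224, D 0.3759, E 0.2429, B 0.1519, G 0.1061.
The surplus seats go to A, F, C.

A 14, B 3, C 5, D 3, E 4, F 9, G 3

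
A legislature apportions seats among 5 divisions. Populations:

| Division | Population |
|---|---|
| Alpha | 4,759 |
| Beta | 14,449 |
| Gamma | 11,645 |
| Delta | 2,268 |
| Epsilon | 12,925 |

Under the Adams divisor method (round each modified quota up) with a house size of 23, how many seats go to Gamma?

6

Standard divisor 46046/23 ≈ 2002; standard quotas: Alpha 2.377, Beta 7.217, Gamma 5.817, Delta 1.133, Epsilon 6.456.
Rounding up gives 3, 8, 6, 2, 7 = 26 seats, so the divisor must be adjusted.
With modified divisor 2316.8: modified quotas Alpha 2.054, Beta 6.237, Gamma 5.026, Delta 0.979, Epsilon 5.579.
Rounding up: Alpha 3, Beta 7, Gamma 6, Delta 1, Epsilon 6 (total 23).
Gamma receives 6.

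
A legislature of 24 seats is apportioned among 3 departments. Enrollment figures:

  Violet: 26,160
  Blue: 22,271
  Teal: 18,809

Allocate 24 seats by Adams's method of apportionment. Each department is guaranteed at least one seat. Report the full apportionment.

Violet: 9, Blue: 8, Teal: 7

Standard divisor 67240/24 ≈ 2801.667; standard quotas: Violet 9.337, Blue 7.949, Teal 6.714.
Rounding up gives 10, 8, 7 = 25 seats, so the divisor must be adjusted.
With modified divisor 3000: modified quotas Violet 8.720, Blue 7.424, Teal 6.270.
Rounding up: Violet 9, Blue 8, Teal 7 (total 24).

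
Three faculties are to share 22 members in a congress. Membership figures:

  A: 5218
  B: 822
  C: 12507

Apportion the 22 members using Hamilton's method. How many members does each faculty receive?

A=6, B=1, C=15

Total 18547; standard divisor 18547/22 ≈ 843.045.
Standard quotas: A 6.1895, B 0.9750, C 14.8355.
Lower quotas: A 6, B 0, C 14 (sum 20, leaving 2 seats).
Remainders in descending order: B 0.9750, C 0.8355, A 0.1895.
Largest remainders: B, C receive the extra seats.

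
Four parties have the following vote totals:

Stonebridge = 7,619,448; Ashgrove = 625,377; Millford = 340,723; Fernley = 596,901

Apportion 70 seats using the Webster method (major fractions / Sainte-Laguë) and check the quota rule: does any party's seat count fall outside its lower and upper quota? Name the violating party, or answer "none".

Standard quotas: Stonebridge 58.085, Ashgrove 4.767, Millford 2.597, Fernley 4.550.
Webster allocation: Stonebridge 57, Ashgrove 5, Millford 3, Fernley 5.
Stonebridge has quota 58.085 (lower 58, upper 59) but receives 57 — outside the quota interval.

Stonebridge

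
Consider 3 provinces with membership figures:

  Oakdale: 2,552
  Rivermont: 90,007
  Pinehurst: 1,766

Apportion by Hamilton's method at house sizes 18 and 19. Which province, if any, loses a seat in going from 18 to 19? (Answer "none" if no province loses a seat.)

At 18 seats: Oakdale 1, Rivermont 17, Pinehurst 0.
At 19 seats: Oakdale 1, Rivermont 18, Pinehurst 0.
No province's allocation decreased.

none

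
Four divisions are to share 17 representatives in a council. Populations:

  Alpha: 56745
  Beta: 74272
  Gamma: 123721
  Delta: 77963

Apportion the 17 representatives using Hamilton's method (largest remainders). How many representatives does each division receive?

Alpha 3; Beta 4; Gamma 6; Delta 4

Total 332701; standard divisor 332701/17 ≈ 19570.647.
Standard quotas: Alpha 2.8995, Beta 3.7951, Gamma 6.3218, Delta 3.9837.
Lower quotas: Alpha 2, Beta 3, Gamma 6, Delta 3 (sum 14, leaving 3 seats).
Remainders in descending order: Delta 0.9837, Alpha 0.8995, Beta 0.7951, Gamma 0.3218.
The surplus seats go to Delta, Alpha, Beta.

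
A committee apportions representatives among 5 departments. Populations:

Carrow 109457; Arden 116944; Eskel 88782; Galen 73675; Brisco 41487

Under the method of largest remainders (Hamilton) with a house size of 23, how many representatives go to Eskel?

5

The standard divisor is 430345/23 ≈ 18710.652.
Standard quotas: Carrow 5.8500, Arden 6.2501, Eskel 4.7450, Galen 3.9376, Brisco 2.2173.
Lower quotas: Carrow 5, Arden 6, Eskel 4, Galen 3, Brisco 2 (sum 20, leaving 3 seats).
Remainders in descending order: Galen 0.9376, Carrow 0.8500, Eskel 0.7450, Arden 0.2501, Brisco 0.2173.
The surplus seats go to Galen, Carrow, Eskel.
Eskel receives 5.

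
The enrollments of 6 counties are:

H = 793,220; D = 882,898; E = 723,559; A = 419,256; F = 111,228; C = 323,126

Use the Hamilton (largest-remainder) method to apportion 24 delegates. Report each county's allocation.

H 6; D 7; E 5; A 3; F 1; C 2

The standard divisor is 3253287/24 ≈ 135553.625.
Standard quotas: H 5.8517, D 6.5133, E 5.3378, A 3.0929, F 0.8205, C 2.3838.
Lower quotas: H 5, D 6, E 5, A 3, F 0, C 2 (sum 21, leaving 3 seats).
Remainders in descending order: H 0.8517, F 0.8205, D 0.5133, C 0.3838, E 0.3378, A 0.0929.
Largest remainders: H, F, D receive the extra seats.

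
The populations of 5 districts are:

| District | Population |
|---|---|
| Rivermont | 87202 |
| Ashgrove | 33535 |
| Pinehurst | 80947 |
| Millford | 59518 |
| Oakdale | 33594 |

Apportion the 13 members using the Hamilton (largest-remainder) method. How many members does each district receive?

Standard divisor: 294796 ÷ 13 ≈ 22676.615.
Standard quotas: Rivermont 3.8455, Ashgrove 1.4788, Pinehurst 3.5696, Millford 2.6246, Oakdale 1.4814.
Lower quotas: Rivermont 3, Ashgrove 1, Pinehurst 3, Millford 2, Oakdale 1 (sum 10, leaving 3 seats).
Remainders in descending order: Rivermont 0.8455, Millford 0.6246, Pinehurst 0.5696, Oakdale 0.4814, Ashgrove 0.4788.
The surplus seats go to Rivermont, Millford, Pinehurst.

Rivermont 4; Ashgrove 1; Pinehurst 4; Millford 3; Oakdale 1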